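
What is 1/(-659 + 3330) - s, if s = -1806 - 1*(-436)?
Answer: 3659271/2671 ≈ 1370.0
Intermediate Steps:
s = -1370 (s = -1806 + 436 = -1370)
1/(-659 + 3330) - s = 1/(-659 + 3330) - 1*(-1370) = 1/2671 + 1370 = 3659271/2671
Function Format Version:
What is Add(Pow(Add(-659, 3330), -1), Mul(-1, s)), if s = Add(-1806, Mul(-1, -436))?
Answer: Rational(3659271, 2671) ≈ 1370.0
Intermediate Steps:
s = -1370 (s = Add(-1806, 436) = -1370)
Add(Pow(Add(-659, 3330), -1), Mul(-1, s)) = Add(Pow(Add(-659, 3330), -1), Mul(-1, -1370)) = Add(Pow(2671, -1), 1370) = Add(Rational(1, 2671), 1370) = Rational(3659271, 2671)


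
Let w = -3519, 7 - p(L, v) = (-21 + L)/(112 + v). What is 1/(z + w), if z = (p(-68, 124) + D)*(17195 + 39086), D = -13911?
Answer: -236/184673143139 ≈ -1.2779e-9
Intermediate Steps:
p(L, v) = 7 - (-21 + L)/(112 + v)
z = -184672312655/236 (z = ((805 - 1*(-68) + 7*124)/(112 + 124) - 13911)*(17195 + 39086) = ((805 + 68 + 868)/236 - 13911)*56281 = ((1/236)*1741 - 13911)*56281 = (1741/236 - 13911)*56281 = -3281255/236*56281 = -184672312655/236 ≈ -7.8251e+8)
1/(z + w) = 1/(-184672312655/236 - 3519) = 1/(-184673143139/236) = -236/184673143139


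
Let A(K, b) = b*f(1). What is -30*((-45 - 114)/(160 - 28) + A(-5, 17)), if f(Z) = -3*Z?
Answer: 34455/22 ≈ 1566.1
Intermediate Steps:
A(K, b) = -3*b (A(K, b) = b*(-3*1) = b*(-3) = -3*b)
-30*((-45 - 114)/(160 - 28) + A(-5, 17)) = -30*((-45 - 114)/(160 - 28) - 3*17) = -30*(-159/132 - 51) = -30*(-159*1/132 - 51) = -30*(-53/44 - 51) = -30*(-2297/44) = 34455/22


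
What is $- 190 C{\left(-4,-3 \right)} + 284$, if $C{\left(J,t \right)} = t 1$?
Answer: $854$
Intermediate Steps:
$C{\left(J,t \right)} = t$
$- 190 C{\left(-4,-3 \right)} + 284 = \left(-190\right) \left(-3\right) + 284 = 570 + 284 = 854$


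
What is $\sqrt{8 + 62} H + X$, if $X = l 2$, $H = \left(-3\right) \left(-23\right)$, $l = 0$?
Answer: $69 \sqrt{70} \approx 577.29$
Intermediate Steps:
$H = 69$
$X = 0$ ($X = 0 \cdot 2 = 0$)
$\sqrt{8 + 62} H + X = \sqrt{8 + 62} \cdot 69 + 0 = \sqrt{70} \cdot 69 + 0 = 69 \sqrt{70} + 0 = 69 \sqrt{70}$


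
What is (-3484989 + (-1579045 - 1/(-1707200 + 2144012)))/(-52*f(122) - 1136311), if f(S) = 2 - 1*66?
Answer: 2212030819609/494900570196 ≈ 4.4697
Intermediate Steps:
f(S) = -64 (f(S) = 2 - 66 = -64)
(-3484989 + (-1579045 - 1/(-1707200 + 2144012)))/(-52*f(122) - 1136311) = (-3484989 + (-1579045 - 1/(-1707200 + 2144012)))/(-52*(-64) - 1136311) = (-3484989 + (-1579045 - 1/436812))/(3328 - 1136311) = (-3484989 + (-1579045 - 1*1/436812))/(-1132983) = (-3484989 + (-1579045 - 1/436812))*(-1/1132983) = (-3484989 - 689745804541/436812)*(-1/1132983) = -2212030819609/436812*(-1/1132983) = 2212030819609/494900570196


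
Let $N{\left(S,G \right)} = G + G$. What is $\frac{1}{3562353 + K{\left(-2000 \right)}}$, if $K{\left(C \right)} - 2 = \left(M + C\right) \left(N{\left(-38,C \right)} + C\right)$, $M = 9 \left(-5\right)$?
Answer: $\frac{1}{15832355} \approx 6.3162 \cdot 10^{-8}$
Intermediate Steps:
$M = -45$
$N{\left(S,G \right)} = 2 G$
$K{\left(C \right)} = 2 + 3 C \left(-45 + C\right)$ ($K{\left(C \right)} = 2 + \left(-45 + C\right) \left(2 C + C\right) = 2 + \left(-45 + C\right) 3 C = 2 + 3 C \left(-45 + C\right)$)
$\frac{1}{3562353 + K{\left(-2000 \right)}} = \frac{1}{3562353 + \left(2 - -270000 + 3 \left(-2000\right)^{2}\right)} = \frac{1}{3562353 + \left(2 + 270000 + 3 \cdot 4000000\right)} = \frac{1}{3562353 + \left(2 + 270000 + 12000000\right)} = \frac{1}{3562353 + 12270002} = \frac{1}{15832355}$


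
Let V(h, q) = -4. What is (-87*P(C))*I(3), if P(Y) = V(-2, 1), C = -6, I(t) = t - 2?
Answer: 348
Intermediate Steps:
I(t) = -2 + t
P(Y) = -4
(-87*P(C))*I(3) = (-87*(-4))*(-2 + 3) = 348*1 = 348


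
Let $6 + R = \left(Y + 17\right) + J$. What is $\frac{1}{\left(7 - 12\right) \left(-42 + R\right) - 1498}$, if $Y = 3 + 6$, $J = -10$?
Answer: $- \frac{1}{1338} \approx -0.00074738$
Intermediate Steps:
$Y = 9$
$R = 10$ ($R = -6 + \left(\left(9 + 17\right) - 10\right) = -6 + \left(26 - 10\right) = -6 + 16 = 10$)
$\frac{1}{\left(7 - 12\right) \left(-42 + R\right) - 1498} = \frac{1}{\left(7 - 12\right) \left(-42 + 10\right) - 1498} = \frac{1}{\left(-5\right) \left(-32\right) - 1498} = \frac{1}{160 - 1498} = \frac{1}{-1338} = - \frac{1}{1338}$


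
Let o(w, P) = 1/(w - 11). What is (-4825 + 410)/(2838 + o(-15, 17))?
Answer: -114790/73787 ≈ -1.5557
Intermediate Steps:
o(w, P) = 1/(-11 + w)
(-4825 + 410)/(2838 + o(-15, 17)) = (-4825 + 410)/(2838 + 1/(-11 - 15)) = -4415/(2838 + 1/(-26)) = -4415/(2838 - 1/26) = -4415/73787/26 = -4415*26/73787 = -114790/73787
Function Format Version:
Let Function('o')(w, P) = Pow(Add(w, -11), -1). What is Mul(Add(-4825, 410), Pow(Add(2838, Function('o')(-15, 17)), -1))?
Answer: Rational(-114790, 73787) ≈ -1.5557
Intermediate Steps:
Function('o')(w, P) = Pow(Add(-11, w), -1)
Mul(Add(-4825, 410), Pow(Add(2838, Function('o')(-15, 17)), -1)) = Mul(Add(-4825, 410), Pow(Add(2838, Pow(Add(-11, -15), -1)), -1)) = Mul(-4415, Pow(Add(2838, Pow(-26, -1)), -1)) = Mul(-4415, Pow(Add(2838, Rational(-1, 26)), -1)) = Mul(-4415, Pow(Rational(73787, 26), -1)) = Mul(-4415, Rational(26, 73787)) = Rational(-114790, 73787)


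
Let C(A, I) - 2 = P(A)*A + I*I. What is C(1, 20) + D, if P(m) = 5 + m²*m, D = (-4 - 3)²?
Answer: 457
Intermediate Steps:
D = 49 (D = (-7)² = 49)
P(m) = 5 + m³
C(A, I) = 2 + I² + A*(5 + A³) (C(A, I) = 2 + ((5 + A³)*A + I*I) = 2 + (A*(5 + A³) + I²) = 2 + (I² + A*(5 + A³)) = 2 + I² + A*(5 + A³))
C(1, 20) + D = (2 + 20² + 1*(5 + 1³)) + 49 = (2 + 400 + 1*(5 + 1)) + 49 = (2 + 400 + 1*6) + 49 = (2 + 400 + 6) + 49 = 408 + 49 = 457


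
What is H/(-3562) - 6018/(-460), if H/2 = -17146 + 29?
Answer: 9295939/409630 ≈ 22.694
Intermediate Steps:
H = -34234 (H = 2*(-17146 + 29) = 2*(-17117) = -34234)
H/(-3562) - 6018/(-460) = -34234/(-3562) - 6018/(-460) = -34234*(-1/3562) - 6018*(-1/460) = 17117/1781 + 3009/230 = 9295939/409630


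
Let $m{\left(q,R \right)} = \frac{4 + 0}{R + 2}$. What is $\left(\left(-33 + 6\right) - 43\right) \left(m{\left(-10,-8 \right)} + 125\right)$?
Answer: $- \frac{26110}{3} \approx -8703.3$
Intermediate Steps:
$m{\left(q,R \right)} = \frac{4}{2 + R}$
$\left(\left(-33 + 6\right) - 43\right) \left(m{\left(-10,-8 \right)} + 125\right) = \left(\left(-33 + 6\right) - 43\right) \left(\frac{4}{2 - 8} + 125\right) = \left(-27 - 43\right) \left(\frac{4}{-6} + 125\right) = - 70 \left(4 \left(- \frac{1}{6}\right) + 125\right) = - 70 \left(- \frac{2}{3} + 125\right) = \left(-70\right) \frac{373}{3} = - \frac{26110}{3}$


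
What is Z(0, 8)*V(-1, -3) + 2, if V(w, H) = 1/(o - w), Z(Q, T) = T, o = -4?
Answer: -⅔ ≈ -0.66667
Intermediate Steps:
V(w, H) = 1/(-4 - w)
Z(0, 8)*V(-1, -3) + 2 = 8*(-1/(4 - 1)) + 2 = 8*(-1/3) + 2 = 8*(-1*⅓) + 2 = 8*(-⅓) + 2 = -8/3 + 2 = -⅔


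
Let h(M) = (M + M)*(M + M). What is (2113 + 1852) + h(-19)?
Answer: 5409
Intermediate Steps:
h(M) = 4*M**2 (h(M) = (2*M)*(2*M) = 4*M**2)
(2113 + 1852) + h(-19) = (2113 + 1852) + 4*(-19)**2 = 3965 + 4*361 = 3965 + 1444 = 5409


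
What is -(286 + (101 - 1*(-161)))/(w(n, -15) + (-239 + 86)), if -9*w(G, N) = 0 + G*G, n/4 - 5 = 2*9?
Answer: 4932/9841 ≈ 0.50117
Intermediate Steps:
n = 92 (n = 20 + 4*(2*9) = 20 + 4*18 = 20 + 72 = 92)
w(G, N) = -G²/9 (w(G, N) = -(0 + G*G)/9 = -(0 + G²)/9 = -G²/9)
-(286 + (101 - 1*(-161)))/(w(n, -15) + (-239 + 86)) = -(286 + (101 - 1*(-161)))/(-⅑*92² + (-239 + 86)) = -(286 + (101 + 161))/(-⅑*8464 - 153) = -(286 + 262)/(-8464/9 - 153) = -548/(-9841/9) = -548*(-9)/9841 = -1*(-4932/9841) = 4932/9841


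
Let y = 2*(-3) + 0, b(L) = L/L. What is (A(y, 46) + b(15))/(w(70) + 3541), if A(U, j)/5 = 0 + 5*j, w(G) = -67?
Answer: 1151/3474 ≈ 0.33132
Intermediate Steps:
b(L) = 1
y = -6 (y = -6 + 0 = -6)
A(U, j) = 25*j (A(U, j) = 5*(0 + 5*j) = 5*(5*j) = 25*j)
(A(y, 46) + b(15))/(w(70) + 3541) = (25*46 + 1)/(-67 + 3541) = (1150 + 1)/3474 = 1151*(1/3474) = 1151/3474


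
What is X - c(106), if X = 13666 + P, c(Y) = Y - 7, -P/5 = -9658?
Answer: 61857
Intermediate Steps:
P = 48290 (P = -5*(-9658) = 48290)
c(Y) = -7 + Y
X = 61956 (X = 13666 + 48290 = 61956)
X - c(106) = 61956 - (-7 + 106) = 61956 - 1*99 = 61956 - 99 = 61857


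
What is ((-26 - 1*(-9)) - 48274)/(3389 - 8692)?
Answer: 48291/5303 ≈ 9.1064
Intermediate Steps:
((-26 - 1*(-9)) - 48274)/(3389 - 8692) = ((-26 + 9) - 48274)/(-5303) = (-17 - 48274)*(-1/5303) = -48291*(-1/5303) = 48291/5303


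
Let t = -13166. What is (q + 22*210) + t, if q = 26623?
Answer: 18077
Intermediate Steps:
(q + 22*210) + t = (26623 + 22*210) - 13166 = (26623 + 4620) - 13166 = 31243 - 13166 = 18077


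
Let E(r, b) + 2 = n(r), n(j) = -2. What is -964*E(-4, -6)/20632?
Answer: 482/2579 ≈ 0.18689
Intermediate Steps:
E(r, b) = -4 (E(r, b) = -2 - 2 = -4)
-964*E(-4, -6)/20632 = -964*(-4)/20632 = 3856*(1/20632) = 482/2579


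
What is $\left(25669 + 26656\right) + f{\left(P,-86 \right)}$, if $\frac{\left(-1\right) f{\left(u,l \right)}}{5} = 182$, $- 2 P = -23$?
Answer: $51415$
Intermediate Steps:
$P = \frac{23}{2}$ ($P = \left(- \frac{1}{2}\right) \left(-23\right) = \frac{23}{2} \approx 11.5$)
$f{\left(u,l \right)} = -910$ ($f{\left(u,l \right)} = \left(-5\right) 182 = -910$)
$\left(25669 + 26656\right) + f{\left(P,-86 \right)} = \left(25669 + 26656\right) - 910 = 52325 - 910 = 51415$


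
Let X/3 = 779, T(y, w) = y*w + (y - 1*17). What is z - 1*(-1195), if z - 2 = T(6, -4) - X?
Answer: -1175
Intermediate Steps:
T(y, w) = -17 + y + w*y (T(y, w) = w*y + (y - 17) = w*y + (-17 + y) = -17 + y + w*y)
X = 2337 (X = 3*779 = 2337)
z = -2370 (z = 2 + ((-17 + 6 - 4*6) - 1*2337) = 2 + ((-17 + 6 - 24) - 2337) = 2 + (-35 - 2337) = 2 - 2372 = -2370)
z - 1*(-1195) = -2370 - 1*(-1195) = -2370 + 1195 = -1175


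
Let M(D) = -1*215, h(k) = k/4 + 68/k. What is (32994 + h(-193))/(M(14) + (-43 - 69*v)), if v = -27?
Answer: 8477949/413020 ≈ 20.527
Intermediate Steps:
h(k) = 68/k + k/4 (h(k) = k*(¼) + 68/k = k/4 + 68/k = 68/k + k/4)
M(D) = -215
(32994 + h(-193))/(M(14) + (-43 - 69*v)) = (32994 + (68/(-193) + (¼)*(-193)))/(-215 + (-43 - 69*(-27))) = (32994 + (68*(-1/193) - 193/4))/(-215 + (-43 + 1863)) = (32994 + (-68/193 - 193/4))/(-215 + 1820) = (32994 - 37521/772)/1605 = (25433847/772)*(1/1605) = 8477949/413020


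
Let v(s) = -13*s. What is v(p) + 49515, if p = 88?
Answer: 48371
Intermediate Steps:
v(p) + 49515 = -13*88 + 49515 = -1144 + 49515 = 48371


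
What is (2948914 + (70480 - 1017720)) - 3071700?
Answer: -1070026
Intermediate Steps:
(2948914 + (70480 - 1017720)) - 3071700 = (2948914 - 947240) - 3071700 = 2001674 - 3071700 = -1070026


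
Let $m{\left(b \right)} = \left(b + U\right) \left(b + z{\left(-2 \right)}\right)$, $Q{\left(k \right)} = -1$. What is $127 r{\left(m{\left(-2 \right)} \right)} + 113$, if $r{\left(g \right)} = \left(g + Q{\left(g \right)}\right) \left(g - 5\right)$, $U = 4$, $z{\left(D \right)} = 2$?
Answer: $748$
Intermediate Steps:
$m{\left(b \right)} = \left(2 + b\right) \left(4 + b\right)$ ($m{\left(b \right)} = \left(b + 4\right) \left(b + 2\right) = \left(4 + b\right) \left(2 + b\right) = \left(2 + b\right) \left(4 + b\right)$)
$r{\left(g \right)} = \left(-1 + g\right) \left(-5 + g\right)$ ($r{\left(g \right)} = \left(g - 1\right) \left(g - 5\right) = \left(-1 + g\right) \left(-5 + g\right)$)
$127 r{\left(m{\left(-2 \right)} \right)} + 113 = 127 \left(5 + \left(8 + \left(-2\right)^{2} + 6 \left(-2\right)\right)^{2} - 6 \left(8 + \left(-2\right)^{2} + 6 \left(-2\right)\right)\right) + 113 = 127 \left(5 + \left(8 + 4 - 12\right)^{2} - 6 \left(8 + 4 - 12\right)\right) + 113 = 127 \left(5 + 0^{2} - 0\right) + 113 = 127 \left(5 + 0 + 0\right) + 113 = 127 \cdot 5 + 113 = 635 + 113 = 748$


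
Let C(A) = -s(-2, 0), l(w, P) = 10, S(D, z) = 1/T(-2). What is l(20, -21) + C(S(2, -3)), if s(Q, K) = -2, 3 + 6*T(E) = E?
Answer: 12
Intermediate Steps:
T(E) = -1/2 + E/6
S(D, z) = -6/5 (S(D, z) = 1/(-1/2 + (1/6)*(-2)) = 1/(-1/2 - 1/3) = 1/(-5/6) = -6/5)
C(A) = 2 (C(A) = -1*(-2) = 2)
l(20, -21) + C(S(2, -3)) = 10 + 2 = 12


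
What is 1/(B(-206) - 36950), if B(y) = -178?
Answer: -1/37128 ≈ -2.6934e-5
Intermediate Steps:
1/(B(-206) - 36950) = 1/(-178 - 36950) = 1/(-37128) = -1/37128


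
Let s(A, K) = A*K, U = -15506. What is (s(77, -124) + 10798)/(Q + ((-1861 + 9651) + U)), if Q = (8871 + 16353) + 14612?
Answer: 125/3212 ≈ 0.038917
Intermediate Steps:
Q = 39836 (Q = 25224 + 14612 = 39836)
(s(77, -124) + 10798)/(Q + ((-1861 + 9651) + U)) = (77*(-124) + 10798)/(39836 + ((-1861 + 9651) - 15506)) = (-9548 + 10798)/(39836 + (7790 - 15506)) = 1250/(39836 - 7716) = 1250/32120 = 1250*(1/32120) = 125/3212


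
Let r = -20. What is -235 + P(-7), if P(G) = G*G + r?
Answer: -206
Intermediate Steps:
P(G) = -20 + G² (P(G) = G*G - 20 = G² - 20 = -20 + G²)
-235 + P(-7) = -235 + (-20 + (-7)²) = -235 + (-20 + 49) = -235 + 29 = -206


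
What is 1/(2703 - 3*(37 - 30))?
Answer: 1/2682 ≈ 0.00037286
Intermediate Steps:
1/(2703 - 3*(37 - 30)) = 1/(2703 - 3*7) = 1/(2703 - 21) = 1/2682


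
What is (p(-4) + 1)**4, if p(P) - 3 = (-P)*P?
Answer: 20736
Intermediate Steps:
p(P) = 3 - P**2 (p(P) = 3 + (-P)*P = 3 - P**2)
(p(-4) + 1)**4 = ((3 - 1*(-4)**2) + 1)**4 = ((3 - 1*16) + 1)**4 = ((3 - 16) + 1)**4 = (-13 + 1)**4 = (-12)**4 = 20736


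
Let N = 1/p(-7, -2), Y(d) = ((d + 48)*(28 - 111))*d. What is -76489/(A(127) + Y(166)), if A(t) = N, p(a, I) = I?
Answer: 152978/5896985 ≈ 0.025942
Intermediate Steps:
Y(d) = d*(-3984 - 83*d) (Y(d) = ((48 + d)*(-83))*d = (-3984 - 83*d)*d = d*(-3984 - 83*d))
N = -½ (N = 1/(-2) = -½ ≈ -0.50000)
A(t) = -½
-76489/(A(127) + Y(166)) = -76489/(-½ - 83*166*(48 + 166)) = -76489/(-½ - 83*166*214) = -76489/(-½ - 2948492) = -76489/(-5896985/2) = -76489*(-2/5896985) = 152978/5896985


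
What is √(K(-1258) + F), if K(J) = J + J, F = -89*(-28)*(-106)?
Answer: 2*I*√66667 ≈ 516.4*I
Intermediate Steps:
F = -264152 (F = 2492*(-106) = -264152)
K(J) = 2*J
√(K(-1258) + F) = √(2*(-1258) - 264152) = √(-2516 - 264152) = √(-266668) = 2*I*√66667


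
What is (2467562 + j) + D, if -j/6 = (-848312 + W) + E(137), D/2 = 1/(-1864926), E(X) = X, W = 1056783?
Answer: 1133794816181/932463 ≈ 1.2159e+6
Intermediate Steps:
D = -1/932463 (D = 2/(-1864926) = 2*(-1/1864926) = -1/932463 ≈ -1.0724e-6)
j = -1251648 (j = -6*((-848312 + 1056783) + 137) = -6*(208471 + 137) = -6*208608 = -1251648)
(2467562 + j) + D = (2467562 - 1251648) - 1/932463 = 1215914 - 1/932463 = 1133794816181/932463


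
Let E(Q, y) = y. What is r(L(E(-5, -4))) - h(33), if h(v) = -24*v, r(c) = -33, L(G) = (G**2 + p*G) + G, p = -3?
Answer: 759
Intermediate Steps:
L(G) = G**2 - 2*G (L(G) = (G**2 - 3*G) + G = G**2 - 2*G)
r(L(E(-5, -4))) - h(33) = -33 - (-24)*33 = -33 - 1*(-792) = -33 + 792 = 759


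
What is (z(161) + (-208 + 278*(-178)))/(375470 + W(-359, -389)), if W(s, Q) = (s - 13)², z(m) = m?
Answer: -49531/513854 ≈ -0.096391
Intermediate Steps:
W(s, Q) = (-13 + s)²
(z(161) + (-208 + 278*(-178)))/(375470 + W(-359, -389)) = (161 + (-208 + 278*(-178)))/(375470 + (-13 - 359)²) = (161 + (-208 - 49484))/(375470 + (-372)²) = (161 - 49692)/(375470 + 138384) = -49531/513854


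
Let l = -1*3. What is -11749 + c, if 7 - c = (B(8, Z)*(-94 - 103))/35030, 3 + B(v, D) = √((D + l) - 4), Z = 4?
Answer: -411322851/35030 + 197*I*√3/35030 ≈ -11742.0 + 0.0097406*I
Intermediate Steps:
l = -3
B(v, D) = -3 + √(-7 + D) (B(v, D) = -3 + √((D - 3) - 4) = -3 + √((-3 + D) - 4) = -3 + √(-7 + D))
c = 244619/35030 + 197*I*√3/35030 (c = 7 - (-3 + √(-7 + 4))*(-94 - 103)/35030 = 7 - (-3 + √(-3))*(-197)/35030 = 7 - (-3 + I*√3)*(-197)/35030 = 7 - (591 - 197*I*√3)/35030 = 7 - (591/35030 - 197*I*√3/35030) = 7 + (-591/35030 + 197*I*√3/35030) = 244619/35030 + 197*I*√3/35030 ≈ 6.9831 + 0.0097406*I)
-11749 + c = -11749 + (244619/35030 + 197*I*√3/35030) = -411322851/35030 + 197*I*√3/35030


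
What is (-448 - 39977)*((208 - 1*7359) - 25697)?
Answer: 1327880400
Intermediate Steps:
(-448 - 39977)*((208 - 1*7359) - 25697) = -40425*((208 - 7359) - 25697) = -40425*(-7151 - 25697) = -40425*(-32848) = 1327880400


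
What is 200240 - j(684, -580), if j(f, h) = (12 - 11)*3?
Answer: 200237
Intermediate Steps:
j(f, h) = 3 (j(f, h) = 1*3 = 3)
200240 - j(684, -580) = 200240 - 1*3 = 200240 - 3 = 200237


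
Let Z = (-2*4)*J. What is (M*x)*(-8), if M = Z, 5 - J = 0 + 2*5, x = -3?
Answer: 960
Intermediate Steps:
J = -5 (J = 5 - (0 + 2*5) = 5 - (0 + 10) = 5 - 1*10 = 5 - 10 = -5)
Z = 40 (Z = -2*4*(-5) = -8*(-5) = 40)
M = 40
(M*x)*(-8) = (40*(-3))*(-8) = -120*(-8) = 960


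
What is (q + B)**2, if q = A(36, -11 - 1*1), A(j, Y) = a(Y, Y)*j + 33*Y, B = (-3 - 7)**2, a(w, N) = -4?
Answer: 193600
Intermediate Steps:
B = 100 (B = (-10)**2 = 100)
A(j, Y) = -4*j + 33*Y
q = -540 (q = -4*36 + 33*(-11 - 1*1) = -144 + 33*(-11 - 1) = -144 + 33*(-12) = -144 - 396 = -540)
(q + B)**2 = (-540 + 100)**2 = (-440)**2 = 193600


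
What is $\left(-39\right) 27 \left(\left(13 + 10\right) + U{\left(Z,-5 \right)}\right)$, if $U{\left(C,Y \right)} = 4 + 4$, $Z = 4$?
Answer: $-32643$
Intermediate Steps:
$U{\left(C,Y \right)} = 8$
$\left(-39\right) 27 \left(\left(13 + 10\right) + U{\left(Z,-5 \right)}\right) = \left(-39\right) 27 \left(\left(13 + 10\right) + 8\right) = - 1053 \left(23 + 8\right) = \left(-1053\right) 31 = -32643$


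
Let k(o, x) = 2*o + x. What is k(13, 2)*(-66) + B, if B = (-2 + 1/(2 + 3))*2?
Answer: -9258/5 ≈ -1851.6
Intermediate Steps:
k(o, x) = x + 2*o
B = -18/5 (B = (-2 + 1/5)*2 = -9/5*2 = -18/5 ≈ -3.6000)
k(13, 2)*(-66) + B = (2 + 2*13)*(-66) - 18/5 = (2 + 26)*(-66) - 18/5 = 28*(-66) - 18/5 = -1848 - 18/5 = -9258/5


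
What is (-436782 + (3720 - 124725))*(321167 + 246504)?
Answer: -316639504077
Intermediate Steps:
(-436782 + (3720 - 124725))*(321167 + 246504) = (-436782 - 121005)*567671 = -557787*567671 = -316639504077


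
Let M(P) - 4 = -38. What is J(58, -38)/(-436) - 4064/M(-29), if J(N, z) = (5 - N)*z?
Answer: 425857/3706 ≈ 114.91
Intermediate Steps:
J(N, z) = z*(5 - N)
M(P) = -34 (M(P) = 4 - 38 = -34)
J(58, -38)/(-436) - 4064/M(-29) = -38*(5 - 1*58)/(-436) - 4064/(-34) = -38*(5 - 58)*(-1/436) - 4064*(-1/34) = -38*(-53)*(-1/436) + 2032/17 = 2014*(-1/436) + 2032/17 = -1007/218 + 2032/17 = 425857/3706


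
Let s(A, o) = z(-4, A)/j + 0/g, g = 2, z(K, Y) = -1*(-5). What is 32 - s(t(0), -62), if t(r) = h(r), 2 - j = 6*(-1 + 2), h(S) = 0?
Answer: 133/4 ≈ 33.250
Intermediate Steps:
z(K, Y) = 5
j = -4 (j = 2 - 6*(-1 + 2) = 2 - 6 = -4)
t(r) = 0
s(A, o) = -5/4 (s(A, o) = 5/(-4) + 0/2 = 5*(-1/4) + 0*(1/2) = -5/4 + 0 = -5/4)
32 - s(t(0), -62) = 32 - 1*(-5/4) = 32 + 5/4 = 133/4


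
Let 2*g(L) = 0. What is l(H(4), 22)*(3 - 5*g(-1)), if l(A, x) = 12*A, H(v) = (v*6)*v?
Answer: 3456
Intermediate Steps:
g(L) = 0 (g(L) = (½)*0 = 0)
H(v) = 6*v² (H(v) = (6*v)*v = 6*v²)
l(H(4), 22)*(3 - 5*g(-1)) = (12*(6*4²))*(3 - 5*0) = (12*(6*16))*(3 + 0) = (12*96)*3 = 1152*3 = 3456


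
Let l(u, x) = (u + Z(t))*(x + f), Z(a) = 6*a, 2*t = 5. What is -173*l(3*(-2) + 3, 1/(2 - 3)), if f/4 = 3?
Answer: -22836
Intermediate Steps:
t = 5/2 (t = (½)*5 = 5/2 ≈ 2.5000)
f = 12 (f = 4*3 = 12)
l(u, x) = (12 + x)*(15 + u) (l(u, x) = (u + 6*(5/2))*(x + 12) = (u + 15)*(12 + x) = (15 + u)*(12 + x) = (12 + x)*(15 + u))
-173*l(3*(-2) + 3, 1/(2 - 3)) = -173*(180 + 12*(3*(-2) + 3) + 15/(2 - 3) + (3*(-2) + 3)/(2 - 3)) = -173*(180 + 12*(-6 + 3) + 15/(-1) + (-6 + 3)/(-1)) = -173*(180 + 12*(-3) + 15*(-1) - 3*(-1)) = -173*(180 - 36 - 15 + 3) = -173*132 = -22836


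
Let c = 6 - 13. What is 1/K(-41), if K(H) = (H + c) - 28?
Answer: -1/76 ≈ -0.013158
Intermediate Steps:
c = -7
K(H) = -35 + H (K(H) = (H - 7) - 28 = (-7 + H) - 28 = -35 + H)
1/K(-41) = 1/(-35 - 41) = 1/(-76) = -1/76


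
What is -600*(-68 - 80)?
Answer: 88800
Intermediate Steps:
-600*(-68 - 80) = -600*(-148) = 88800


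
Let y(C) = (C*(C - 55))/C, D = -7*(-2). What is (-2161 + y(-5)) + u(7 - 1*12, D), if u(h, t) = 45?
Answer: -2176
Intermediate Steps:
D = 14
y(C) = -55 + C (y(C) = (C*(-55 + C))/C = -55 + C)
(-2161 + y(-5)) + u(7 - 1*12, D) = (-2161 + (-55 - 5)) + 45 = (-2161 - 60) + 45 = -2221 + 45 = -2176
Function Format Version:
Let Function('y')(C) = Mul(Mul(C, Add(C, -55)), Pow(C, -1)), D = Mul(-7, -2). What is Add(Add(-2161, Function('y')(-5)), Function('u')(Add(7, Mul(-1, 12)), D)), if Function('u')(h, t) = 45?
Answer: -2176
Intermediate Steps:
D = 14
Function('y')(C) = Add(-55, C) (Function('y')(C) = Mul(Mul(C, Add(-55, C)), Pow(C, -1)) = Add(-55, C))
Add(Add(-2161, Function('y')(-5)), Function('u')(Add(7, Mul(-1, 12)), D)) = Add(Add(-2161, Add(-55, -5)), 45) = Add(Add(-2161, -60), 45) = Add(-2221, 45) = -2176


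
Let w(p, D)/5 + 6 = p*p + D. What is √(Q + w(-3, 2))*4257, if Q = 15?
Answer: 8514*√10 ≈ 26924.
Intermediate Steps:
w(p, D) = -30 + 5*D + 5*p² (w(p, D) = -30 + 5*(p*p + D) = -30 + 5*(p² + D) = -30 + 5*(D + p²) = -30 + (5*D + 5*p²) = -30 + 5*D + 5*p²)
√(Q + w(-3, 2))*4257 = √(15 + (-30 + 5*2 + 5*(-3)²))*4257 = √(15 + (-30 + 10 + 5*9))*4257 = √(15 + (-30 + 10 + 45))*4257 = √(15 + 25)*4257 = √40*4257 = (2*√10)*4257 = 8514*√10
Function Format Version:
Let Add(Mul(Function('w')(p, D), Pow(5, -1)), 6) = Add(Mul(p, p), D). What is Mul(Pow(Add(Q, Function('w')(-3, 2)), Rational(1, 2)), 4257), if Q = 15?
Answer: Mul(8514, Pow(10, Rational(1, 2))) ≈ 26924.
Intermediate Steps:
Function('w')(p, D) = Add(-30, Mul(5, D), Mul(5, Pow(p, 2))) (Function('w')(p, D) = Add(-30, Mul(5, Add(Mul(p, p), D))) = Add(-30, Mul(5, Add(Pow(p, 2), D))) = Add(-30, Mul(5, Add(D, Pow(p, 2)))) = Add(-30, Add(Mul(5, D), Mul(5, Pow(p, 2)))) = Add(-30, Mul(5, D), Mul(5, Pow(p, 2))))
Mul(Pow(Add(Q, Function('w')(-3, 2)), Rational(1, 2)), 4257) = Mul(Pow(Add(15, Add(-30, Mul(5, 2), Mul(5, Pow(-3, 2)))), Rational(1, 2)), 4257) = Mul(Pow(Add(15, Add(-30, 10, Mul(5, 9))), Rational(1, 2)), 4257) = Mul(Pow(Add(15, Add(-30, 10, 45)), Rational(1, 2)), 4257) = Mul(Pow(Add(15, 25), Rational(1, 2)), 4257) = Mul(Pow(40, Rational(1, 2)), 4257) = Mul(Mul(2, Pow(10, Rational(1, 2))), 4257) = Mul(8514, Pow(10, Rational(1, 2)))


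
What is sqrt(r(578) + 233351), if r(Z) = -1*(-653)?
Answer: 2*sqrt(58501) ≈ 483.74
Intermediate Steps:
r(Z) = 653
sqrt(r(578) + 233351) = sqrt(653 + 233351) = sqrt(234004) = 2*sqrt(58501)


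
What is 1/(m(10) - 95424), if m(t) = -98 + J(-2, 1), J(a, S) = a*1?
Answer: -1/95524 ≈ -1.0469e-5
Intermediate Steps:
J(a, S) = a
m(t) = -100 (m(t) = -98 - 2 = -100)
1/(m(10) - 95424) = 1/(-100 - 95424) = 1/(-95524) = -1/95524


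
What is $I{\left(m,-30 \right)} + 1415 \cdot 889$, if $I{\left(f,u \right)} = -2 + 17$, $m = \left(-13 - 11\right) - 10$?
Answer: $1257950$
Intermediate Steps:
$m = -34$ ($m = -24 - 10 = -34$)
$I{\left(f,u \right)} = 15$
$I{\left(m,-30 \right)} + 1415 \cdot 889 = 15 + 1415 \cdot 889 = 15 + 1257935 = 1257950$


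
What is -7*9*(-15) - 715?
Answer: 230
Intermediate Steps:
-7*9*(-15) - 715 = -63*(-15) - 715 = 945 - 715 = 230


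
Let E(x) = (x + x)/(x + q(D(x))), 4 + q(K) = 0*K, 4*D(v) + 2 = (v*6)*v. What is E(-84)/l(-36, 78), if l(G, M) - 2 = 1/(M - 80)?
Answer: 14/11 ≈ 1.2727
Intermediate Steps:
D(v) = -½ + 3*v²/2 (D(v) = -½ + ((v*6)*v)/4 = -½ + ((6*v)*v)/4 = -½ + (6*v²)/4 = -½ + 3*v²/2)
l(G, M) = 2 + 1/(-80 + M) (l(G, M) = 2 + 1/(M - 80) = 2 + 1/(-80 + M))
q(K) = -4 (q(K) = -4 + 0*K = -4 + 0 = -4)
E(x) = 2*x/(-4 + x) (E(x) = (x + x)/(x - 4) = (2*x)/(-4 + x) = 2*x/(-4 + x))
E(-84)/l(-36, 78) = (2*(-84)/(-4 - 84))/(((-159 + 2*78)/(-80 + 78))) = (2*(-84)/(-88))/(((-159 + 156)/(-2))) = (2*(-84)*(-1/88))/((-½*(-3))) = 21/(11*(3/2)) = (21/11)*(⅔) = 14/11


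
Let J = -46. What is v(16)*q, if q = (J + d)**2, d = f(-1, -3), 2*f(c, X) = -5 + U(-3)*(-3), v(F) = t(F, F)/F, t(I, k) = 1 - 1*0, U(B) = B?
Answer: 121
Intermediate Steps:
t(I, k) = 1 (t(I, k) = 1 + 0 = 1)
v(F) = 1/F
f(c, X) = 2 (f(c, X) = (-5 - 3*(-3))/2 = (-5 + 9)/2 = (1/2)*4 = 2)
d = 2
q = 1936 (q = (-46 + 2)**2 = (-44)**2 = 1936)
v(16)*q = 1936/16 = (1/16)*1936 = 121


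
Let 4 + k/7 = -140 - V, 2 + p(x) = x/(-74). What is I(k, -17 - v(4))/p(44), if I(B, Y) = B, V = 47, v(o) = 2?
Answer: 49469/96 ≈ 515.30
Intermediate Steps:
p(x) = -2 - x/74 (p(x) = -2 + x/(-74) = -2 + x*(-1/74) = -2 - x/74)
k = -1337 (k = -28 + 7*(-140 - 1*47) = -28 + 7*(-140 - 47) = -28 + 7*(-187) = -28 - 1309 = -1337)
I(k, -17 - v(4))/p(44) = -1337/(-2 - 1/74*44) = -1337/(-2 - 22/37) = -1337/(-96/37) = -1337*(-37/96) = 49469/96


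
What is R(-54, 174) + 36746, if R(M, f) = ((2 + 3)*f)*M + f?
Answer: -10060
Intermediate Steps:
R(M, f) = f + 5*M*f (R(M, f) = (5*f)*M + f = 5*M*f + f = f + 5*M*f)
R(-54, 174) + 36746 = 174*(1 + 5*(-54)) + 36746 = 174*(1 - 270) + 36746 = 174*(-269) + 36746 = -46806 + 36746 = -10060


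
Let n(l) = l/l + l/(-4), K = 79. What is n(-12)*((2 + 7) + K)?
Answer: 352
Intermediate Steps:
n(l) = 1 - l/4 (n(l) = 1 + l*(-1/4) = 1 - l/4)
n(-12)*((2 + 7) + K) = (1 - 1/4*(-12))*((2 + 7) + 79) = (1 + 3)*(9 + 79) = 4*88 = 352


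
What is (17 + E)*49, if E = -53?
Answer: -1764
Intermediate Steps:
(17 + E)*49 = (17 - 53)*49 = -36*49 = -1764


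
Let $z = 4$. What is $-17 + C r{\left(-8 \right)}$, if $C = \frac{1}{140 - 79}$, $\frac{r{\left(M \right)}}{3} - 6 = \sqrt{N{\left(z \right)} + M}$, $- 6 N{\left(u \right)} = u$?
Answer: $- \frac{1019}{61} + \frac{i \sqrt{78}}{61} \approx -16.705 + 0.14478 i$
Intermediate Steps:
$N{\left(u \right)} = - \frac{u}{6}$
$r{\left(M \right)} = 18 + 3 \sqrt{- \frac{2}{3} + M}$ ($r{\left(M \right)} = 18 + 3 \sqrt{\left(- \frac{1}{6}\right) 4 + M} = 18 + 3 \sqrt{- \frac{2}{3} + M}$)
$C = \frac{1}{61} \approx 0.016393$
$-17 + C r{\left(-8 \right)} = -17 + \frac{18 + \sqrt{-6 + 9 \left(-8\right)}}{61} = -17 + \frac{18 + \sqrt{-6 - 72}}{61} = -17 + \frac{18 + \sqrt{-78}}{61} = -17 + \frac{18 + i \sqrt{78}}{61} = -17 + \left(\frac{18}{61} + \frac{i \sqrt{78}}{61}\right) = - \frac{1019}{61} + \frac{i \sqrt{78}}{61}$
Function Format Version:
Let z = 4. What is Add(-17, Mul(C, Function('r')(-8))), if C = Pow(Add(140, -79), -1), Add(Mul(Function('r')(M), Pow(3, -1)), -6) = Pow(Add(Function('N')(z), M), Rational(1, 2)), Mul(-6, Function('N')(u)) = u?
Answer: Add(Rational(-1019, 61), Mul(Rational(1, 61), I, Pow(78, Rational(1, 2)))) ≈ Add(-16.705, Mul(0.14478, I))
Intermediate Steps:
Function('N')(u) = Mul(Rational(-1, 6), u)
Function('r')(M) = Add(18, Mul(3, Pow(Add(Rational(-2, 3), M), Rational(1, 2)))) (Function('r')(M) = Add(18, Mul(3, Pow(Add(Mul(Rational(-1, 6), 4), M), Rational(1, 2)))) = Add(18, Mul(3, Pow(Add(Rational(-2, 3), M), Rational(1, 2)))))
C = Rational(1, 61) (C = Pow(61, -1) = Rational(1, 61) ≈ 0.016393)
Add(-17, Mul(C, Function('r')(-8))) = Add(-17, Mul(Rational(1, 61), Add(18, Pow(Add(-6, Mul(9, -8)), Rational(1, 2))))) = Add(-17, Mul(Rational(1, 61), Add(18, Pow(Add(-6, -72), Rational(1, 2))))) = Add(-17, Mul(Rational(1, 61), Add(18, Pow(-78, Rational(1, 2))))) = Add(-17, Mul(Rational(1, 61), Add(18, Mul(I, Pow(78, Rational(1, 2)))))) = Add(-17, Add(Rational(18, 61), Mul(Rational(1, 61), I, Pow(78, Rational(1, 2))))) = Add(Rational(-1019, 61), Mul(Rational(1, 61), I, Pow(78, Rational(1, 2))))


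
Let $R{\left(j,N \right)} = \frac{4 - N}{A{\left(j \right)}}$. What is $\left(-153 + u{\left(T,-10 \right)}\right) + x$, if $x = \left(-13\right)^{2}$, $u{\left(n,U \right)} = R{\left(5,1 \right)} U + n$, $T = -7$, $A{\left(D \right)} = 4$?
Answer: $\frac{3}{2} \approx 1.5$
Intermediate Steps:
$R{\left(j,N \right)} = 1 - \frac{N}{4}$ ($R{\left(j,N \right)} = \frac{4 - N}{4} = \left(4 - N\right) \frac{1}{4} = 1 - \frac{N}{4}$)
$u{\left(n,U \right)} = n + \frac{3 U}{4}$ ($u{\left(n,U \right)} = \left(1 - \frac{1}{4}\right) U + n = \frac{3 U}{4} + n = n + \frac{3 U}{4}$)
$x = 169$
$\left(-153 + u{\left(T,-10 \right)}\right) + x = \left(-153 + \left(-7 + \frac{3}{4} \left(-10\right)\right)\right) + 169 = \left(-153 - \frac{29}{2}\right) + 169 = - \frac{335}{2} + 169 = \frac{3}{2}$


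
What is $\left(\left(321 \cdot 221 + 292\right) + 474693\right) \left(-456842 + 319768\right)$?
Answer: $-74832260524$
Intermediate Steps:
$\left(\left(321 \cdot 221 + 292\right) + 474693\right) \left(-456842 + 319768\right) = \left(\left(70941 + 292\right) + 474693\right) \left(-137074\right) = \left(71233 + 474693\right) \left(-137074\right) = 545926 \left(-137074\right) = -74832260524$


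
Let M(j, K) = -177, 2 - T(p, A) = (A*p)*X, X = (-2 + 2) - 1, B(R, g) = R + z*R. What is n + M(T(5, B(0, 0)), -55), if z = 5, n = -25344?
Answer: -25521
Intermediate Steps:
B(R, g) = 6*R (B(R, g) = R + 5*R = 6*R)
X = -1 (X = 0 - 1 = -1)
T(p, A) = 2 + A*p (T(p, A) = 2 - A*p*(-1) = 2 - (-1)*A*p = 2 + A*p)
n + M(T(5, B(0, 0)), -55) = -25344 - 177 = -25521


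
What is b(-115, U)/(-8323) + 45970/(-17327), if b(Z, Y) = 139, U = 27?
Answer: -385016763/144212621 ≈ -2.6698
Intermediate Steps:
b(-115, U)/(-8323) + 45970/(-17327) = 139/(-8323) + 45970/(-17327) = 139*(-1/8323) + 45970*(-1/17327) = -139/8323 - 45970/17327 = -385016763/144212621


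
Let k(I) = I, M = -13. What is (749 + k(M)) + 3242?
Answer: 3978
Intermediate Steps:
(749 + k(M)) + 3242 = (749 - 13) + 3242 = 736 + 3242 = 3978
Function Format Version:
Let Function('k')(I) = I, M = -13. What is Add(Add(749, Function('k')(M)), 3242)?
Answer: 3978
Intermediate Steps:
Add(Add(749, Function('k')(M)), 3242) = Add(Add(749, -13), 3242) = Add(736, 3242) = 3978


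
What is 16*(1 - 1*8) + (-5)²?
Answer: -87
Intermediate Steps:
16*(1 - 1*8) + (-5)² = 16*(1 - 8) + 25 = 16*(-7) + 25 = -112 + 25 = -87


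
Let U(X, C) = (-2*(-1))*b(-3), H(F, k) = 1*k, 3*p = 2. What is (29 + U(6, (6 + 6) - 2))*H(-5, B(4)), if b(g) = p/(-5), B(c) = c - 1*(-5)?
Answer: 1293/5 ≈ 258.60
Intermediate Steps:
B(c) = 5 + c (B(c) = c + 5 = 5 + c)
p = ⅔ (p = (⅓)*2 = ⅔ ≈ 0.66667)
b(g) = -2/15 (b(g) = (⅔)/(-5) = (⅔)*(-⅕) = -2/15)
H(F, k) = k
U(X, C) = -4/15 (U(X, C) = -2*(-1)*(-2/15) = 2*(-2/15) = -4/15)
(29 + U(6, (6 + 6) - 2))*H(-5, B(4)) = (29 - 4/15)*(5 + 4) = (431/15)*9 = 1293/5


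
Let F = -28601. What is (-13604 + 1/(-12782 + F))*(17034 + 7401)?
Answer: -13756277826855/41383 ≈ -3.3241e+8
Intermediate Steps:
(-13604 + 1/(-12782 + F))*(17034 + 7401) = (-13604 + 1/(-12782 - 28601))*(17034 + 7401) = (-13604 + 1/(-41383))*24435 = (-13604 - 1/41383)*24435 = -562974333/41383*24435 = -13756277826855/41383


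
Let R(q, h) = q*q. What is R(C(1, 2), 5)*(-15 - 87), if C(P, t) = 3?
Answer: -918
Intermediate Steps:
R(q, h) = q**2
R(C(1, 2), 5)*(-15 - 87) = 3**2*(-15 - 87) = 9*(-102) = -918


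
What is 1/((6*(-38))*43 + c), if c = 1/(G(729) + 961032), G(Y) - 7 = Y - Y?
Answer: -961039/9422026355 ≈ -0.00010200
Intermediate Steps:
G(Y) = 7 (G(Y) = 7 + (Y - Y) = 7 + 0 = 7)
c = 1/961039 (c = 1/(7 + 961032) = 1/961039 ≈ 1.0405e-6)
1/((6*(-38))*43 + c) = 1/((6*(-38))*43 + 1/961039) = 1/(-228*43 + 1/961039) = 1/(-9804 + 1/961039) = 1/(-9422026355/961039) = -961039/9422026355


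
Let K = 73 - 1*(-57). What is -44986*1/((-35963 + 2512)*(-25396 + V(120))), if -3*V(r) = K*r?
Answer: -22493/511733398 ≈ -4.3955e-5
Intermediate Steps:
K = 130 (K = 73 + 57 = 130)
V(r) = -130*r/3
-44986*1/((-35963 + 2512)*(-25396 + V(120))) = -44986*1/((-35963 + 2512)*(-25396 - 130/3*120)) = -44986*(-1/(33451*(-25396 - 5200))) = -44986/((-33451*(-30596))) = -44986/1023466796 = -44986*1/1023466796 = -22493/511733398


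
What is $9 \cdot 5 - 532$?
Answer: $-487$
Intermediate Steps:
$9 \cdot 5 - 532 = 45 - 532 = -487$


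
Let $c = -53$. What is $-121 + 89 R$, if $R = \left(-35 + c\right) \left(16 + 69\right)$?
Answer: $-665841$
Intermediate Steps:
$R = -7480$ ($R = \left(-35 - 53\right) \left(16 + 69\right) = \left(-88\right) 85 = -7480$)
$-121 + 89 R = -121 + 89 \left(-7480\right) = -121 - 665720 = -665841$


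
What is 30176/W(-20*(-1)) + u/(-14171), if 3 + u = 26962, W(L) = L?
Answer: 106771229/70855 ≈ 1506.9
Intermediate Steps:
u = 26959 (u = -3 + 26962 = 26959)
30176/W(-20*(-1)) + u/(-14171) = 30176/((-20*(-1))) + 26959/(-14171) = 30176/20 + 26959*(-1/14171) = 30176*(1/20) - 26959/14171 = 7544/5 - 26959/14171 = 106771229/70855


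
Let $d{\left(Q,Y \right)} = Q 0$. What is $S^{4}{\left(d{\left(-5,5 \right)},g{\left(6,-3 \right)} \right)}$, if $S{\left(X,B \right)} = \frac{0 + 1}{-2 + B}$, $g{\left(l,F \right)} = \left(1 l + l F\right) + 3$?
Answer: $\frac{1}{14641} \approx 6.8301 \cdot 10^{-5}$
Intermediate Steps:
$g{\left(l,F \right)} = 3 + l + F l$ ($g{\left(l,F \right)} = \left(l + F l\right) + 3 = 3 + l + F l$)
$d{\left(Q,Y \right)} = 0$
$S{\left(X,B \right)} = \frac{1}{-2 + B}$ ($S{\left(X,B \right)} = 1 \frac{1}{-2 + B} = \frac{1}{-2 + B}$)
$S^{4}{\left(d{\left(-5,5 \right)},g{\left(6,-3 \right)} \right)} = \left(\frac{1}{-2 + \left(3 + 6 - 18\right)}\right)^{4} = \left(\frac{1}{-2 - 9}\right)^{4} = \left(\frac{1}{-11}\right)^{4} = \left(- \frac{1}{11}\right)^{4} = \frac{1}{14641}$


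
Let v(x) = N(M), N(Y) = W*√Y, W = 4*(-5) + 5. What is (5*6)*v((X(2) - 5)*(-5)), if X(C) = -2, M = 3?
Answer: -450*√3 ≈ -779.42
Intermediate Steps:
W = -15 (W = -20 + 5 = -15)
N(Y) = -15*√Y
v(x) = -15*√3
(5*6)*v((X(2) - 5)*(-5)) = (5*6)*(-15*√3) = 30*(-15*√3) = -450*√3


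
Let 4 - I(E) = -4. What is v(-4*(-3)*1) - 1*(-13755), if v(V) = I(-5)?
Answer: 13763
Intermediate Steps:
I(E) = 8 (I(E) = 4 - 1*(-4) = 4 + 4 = 8)
v(V) = 8
v(-4*(-3)*1) - 1*(-13755) = 8 - 1*(-13755) = 8 + 13755 = 13763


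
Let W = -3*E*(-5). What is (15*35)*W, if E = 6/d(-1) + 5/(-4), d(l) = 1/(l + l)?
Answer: -417375/4 ≈ -1.0434e+5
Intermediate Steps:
d(l) = 1/(2*l)
E = -53/4 (E = 6/(((½)/(-1))) + 5/(-4) = 6/(((½)*(-1))) + 5*(-¼) = 6/(-½) - 5/4 = 6*(-2) - 5/4 = -12 - 5/4 = -53/4 ≈ -13.250)
W = -795/4 (W = -3*(-53/4)*(-5) = (159/4)*(-5) = -795/4 ≈ -198.75)
(15*35)*W = (15*35)*(-795/4) = 525*(-795/4) = -417375/4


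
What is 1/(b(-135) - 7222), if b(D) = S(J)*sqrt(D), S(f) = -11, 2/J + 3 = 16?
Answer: I/(-7222*I + 33*sqrt(15)) ≈ -0.00013842 + 2.4497e-6*I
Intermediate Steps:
J = 2/13 (J = 2/(-3 + 16) = 2/13 ≈ 0.15385)
b(D) = -11*sqrt(D)
1/(b(-135) - 7222) = 1/(-33*I*sqrt(15) - 7222) = 1/(-7222 - 33*I*sqrt(15))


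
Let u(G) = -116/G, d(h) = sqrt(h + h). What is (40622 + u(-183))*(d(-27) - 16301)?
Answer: -121180688542/183 + 7433942*I*sqrt(6)/61 ≈ -6.6219e+8 + 2.9851e+5*I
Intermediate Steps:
d(h) = sqrt(2)*sqrt(h) (d(h) = sqrt(2*h) = sqrt(2)*sqrt(h))
(40622 + u(-183))*(d(-27) - 16301) = (40622 - 116/(-183))*(sqrt(2)*sqrt(-27) - 16301) = (40622 - 116*(-1/183))*(sqrt(2)*(3*I*sqrt(3)) - 16301) = (40622 + 116/183)*(3*I*sqrt(6) - 16301) = 7433942*(-16301 + 3*I*sqrt(6))/183 = -121180688542/183 + 7433942*I*sqrt(6)/61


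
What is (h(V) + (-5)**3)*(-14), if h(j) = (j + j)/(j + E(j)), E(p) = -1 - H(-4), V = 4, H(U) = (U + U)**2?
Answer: 106862/61 ≈ 1751.8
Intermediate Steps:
H(U) = 4*U**2 (H(U) = (2*U)**2 = 4*U**2)
E(p) = -65 (E(p) = -1 - 4*(-4)**2 = -1 - 4*16 = -1 - 1*64 = -1 - 64 = -65)
h(j) = 2*j/(-65 + j) (h(j) = (j + j)/(j - 65) = (2*j)/(-65 + j) = 2*j/(-65 + j))
(h(V) + (-5)**3)*(-14) = (2*4/(-65 + 4) + (-5)**3)*(-14) = (2*4/(-61) - 125)*(-14) = (2*4*(-1/61) - 125)*(-14) = (-8/61 - 125)*(-14) = -7633/61*(-14) = 106862/61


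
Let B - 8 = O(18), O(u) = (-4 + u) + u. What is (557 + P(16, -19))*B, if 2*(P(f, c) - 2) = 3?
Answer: 22420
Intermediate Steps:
P(f, c) = 7/2 (P(f, c) = 2 + (½)*3 = 2 + 3/2 = 7/2)
O(u) = -4 + 2*u
B = 40 (B = 8 + (-4 + 2*18) = 8 + (-4 + 36) = 8 + 32 = 40)
(557 + P(16, -19))*B = (557 + 7/2)*40 = (1121/2)*40 = 22420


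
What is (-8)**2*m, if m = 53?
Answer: 3392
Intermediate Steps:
(-8)**2*m = (-8)**2*53 = 64*53 = 3392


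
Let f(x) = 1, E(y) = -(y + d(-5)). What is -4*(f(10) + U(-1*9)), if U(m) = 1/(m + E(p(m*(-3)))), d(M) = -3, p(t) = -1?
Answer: -16/5 ≈ -3.2000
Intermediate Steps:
E(y) = 3 - y (E(y) = -(y - 3) = -(-3 + y) = 3 - y)
U(m) = 1/(4 + m) (U(m) = 1/(m + (3 - 1*(-1))) = 1/(m + (3 + 1)) = 1/(m + 4) = 1/(4 + m))
-4*(f(10) + U(-1*9)) = -4*(1 + 1/(4 - 1*9)) = -4*(1 + 1/(4 - 9)) = -4*(1 + 1/(-5)) = -4*(1 - ⅕) = -4*⅘ = -16/5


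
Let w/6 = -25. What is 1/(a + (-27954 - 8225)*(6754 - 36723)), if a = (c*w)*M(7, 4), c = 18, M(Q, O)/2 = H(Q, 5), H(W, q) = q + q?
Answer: 1/1084194451 ≈ 9.2234e-10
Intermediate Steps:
w = -150 (w = 6*(-25) = -150)
H(W, q) = 2*q
M(Q, O) = 20 (M(Q, O) = 2*(2*5) = 2*10 = 20)
a = -54000 (a = (18*(-150))*20 = -2700*20 = -54000)
1/(a + (-27954 - 8225)*(6754 - 36723)) = 1/(-54000 + (-27954 - 8225)*(6754 - 36723)) = 1/(-54000 - 36179*(-29969)) = 1/(-54000 + 1084248451) = 1/1084194451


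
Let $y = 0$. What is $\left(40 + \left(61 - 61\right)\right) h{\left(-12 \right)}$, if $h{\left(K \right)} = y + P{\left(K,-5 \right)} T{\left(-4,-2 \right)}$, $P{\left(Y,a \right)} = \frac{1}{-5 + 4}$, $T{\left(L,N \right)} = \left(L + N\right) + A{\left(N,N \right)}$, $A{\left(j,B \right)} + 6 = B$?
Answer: $560$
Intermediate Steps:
$A{\left(j,B \right)} = -6 + B$
$T{\left(L,N \right)} = -6 + L + 2 N$ ($T{\left(L,N \right)} = \left(L + N\right) + \left(-6 + N\right) = -6 + L + 2 N$)
$P{\left(Y,a \right)} = -1$ ($P{\left(Y,a \right)} = \frac{1}{-1} = -1$)
$h{\left(K \right)} = 14$ ($h{\left(K \right)} = 0 - \left(-6 - 4 + 2 \left(-2\right)\right) = 0 - \left(-6 - 4 - 4\right) = 0 - -14 = 0 + 14 = 14$)
$\left(40 + \left(61 - 61\right)\right) h{\left(-12 \right)} = \left(40 + \left(61 - 61\right)\right) 14 = \left(40 + 0\right) 14 = 40 \cdot 14 = 560$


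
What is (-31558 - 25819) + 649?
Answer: -56728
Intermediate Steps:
(-31558 - 25819) + 649 = -57377 + 649 = -56728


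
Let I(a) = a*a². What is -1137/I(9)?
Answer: -379/243 ≈ -1.5597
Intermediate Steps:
I(a) = a³
-1137/I(9) = -1137/(9³) = -1137/729 = -1137*1/729 = -379/243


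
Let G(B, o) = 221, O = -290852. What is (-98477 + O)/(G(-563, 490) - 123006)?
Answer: 389329/122785 ≈ 3.1708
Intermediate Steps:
(-98477 + O)/(G(-563, 490) - 123006) = (-98477 - 290852)/(221 - 123006) = -389329/(-122785) = -389329*(-1/122785) = 389329/122785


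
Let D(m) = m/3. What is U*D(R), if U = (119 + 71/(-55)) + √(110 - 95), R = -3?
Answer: -6474/55 - √15 ≈ -121.58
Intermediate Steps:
U = 6474/55 + √15 (U = (119 + 71*(-1/55)) + √15 = (119 - 71/55) + √15 = 6474/55 + √15 ≈ 121.58)
D(m) = m/3 (D(m) = m*(⅓) = m/3)
U*D(R) = (6474/55 + √15)*((⅓)*(-3)) = (6474/55 + √15)*(-1) = -6474/55 - √15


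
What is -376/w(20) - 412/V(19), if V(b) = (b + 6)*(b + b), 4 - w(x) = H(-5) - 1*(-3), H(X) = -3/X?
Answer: -446706/475 ≈ -940.43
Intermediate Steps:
w(x) = ⅖ (w(x) = 4 - (-3/(-5) - 1*(-3)) = 4 - (-3*(-⅕) + 3) = 4 - (⅗ + 3) = 4 - 1*18/5 = 4 - 18/5 = ⅖)
V(b) = 2*b*(6 + b) (V(b) = (6 + b)*(2*b) = 2*b*(6 + b))
-376/w(20) - 412/V(19) = -376/⅖ - 412*1/(38*(6 + 19)) = -376*5/2 - 412/(2*19*25) = -940 - 412/950 = -940 - 412*1/950 = -940 - 206/475 = -446706/475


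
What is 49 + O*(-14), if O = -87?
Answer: 1267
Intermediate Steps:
49 + O*(-14) = 49 - 87*(-14) = 49 + 1218 = 1267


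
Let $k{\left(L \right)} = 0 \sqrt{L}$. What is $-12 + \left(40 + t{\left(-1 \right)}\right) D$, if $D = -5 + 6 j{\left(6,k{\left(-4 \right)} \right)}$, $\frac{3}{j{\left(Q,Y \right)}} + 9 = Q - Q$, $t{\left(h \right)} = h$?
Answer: $-285$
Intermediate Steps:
$k{\left(L \right)} = 0$
$j{\left(Q,Y \right)} = - \frac{1}{3}$ ($j{\left(Q,Y \right)} = \frac{3}{-9 + \left(Q - Q\right)} = \frac{3}{-9 + 0} = \frac{3}{-9} = 3 \left(- \frac{1}{9}\right) = - \frac{1}{3}$)
$D = -7$ ($D = -5 + 6 \left(- \frac{1}{3}\right) = -5 - 2 = -7$)
$-12 + \left(40 + t{\left(-1 \right)}\right) D = -12 + \left(40 - 1\right) \left(-7\right) = -12 + 39 \left(-7\right) = -12 - 273 = -285$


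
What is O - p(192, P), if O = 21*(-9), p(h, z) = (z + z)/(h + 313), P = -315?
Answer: -18963/101 ≈ -187.75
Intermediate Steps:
p(h, z) = 2*z/(313 + h) (p(h, z) = (2*z)/(313 + h) = 2*z/(313 + h))
O = -189
O - p(192, P) = -189 - 2*(-315)/(313 + 192) = -189 - 2*(-315)/505 = -189 - 1*(-126/101) = -189 + 126/101 = -18963/101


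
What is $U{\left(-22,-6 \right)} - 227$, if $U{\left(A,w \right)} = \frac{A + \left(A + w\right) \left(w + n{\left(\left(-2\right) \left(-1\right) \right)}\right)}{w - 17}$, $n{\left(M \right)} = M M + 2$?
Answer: $- \frac{5199}{23} \approx -226.04$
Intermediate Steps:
$n{\left(M \right)} = 2 + M^{2}$ ($n{\left(M \right)} = M^{2} + 2 = 2 + M^{2}$)
$U{\left(A,w \right)} = \frac{A + \left(6 + w\right) \left(A + w\right)}{-17 + w}$ ($U{\left(A,w \right)} = \frac{A + \left(A + w\right) \left(w + \left(2 + \left(\left(-2\right) \left(-1\right)\right)^{2}\right)\right)}{w - 17} = \frac{A + \left(A + w\right) \left(w + \left(2 + 2^{2}\right)\right)}{-17 + w} = \frac{A + \left(A + w\right) \left(w + \left(2 + 4\right)\right)}{-17 + w} = \frac{A + \left(A + w\right) \left(w + 6\right)}{-17 + w} = \frac{A + \left(A + w\right) \left(6 + w\right)}{-17 + w} = \frac{A + \left(6 + w\right) \left(A + w\right)}{-17 + w}$)
$U{\left(-22,-6 \right)} - 227 = \frac{\left(-6\right)^{2} + 6 \left(-6\right) + 7 \left(-22\right) - -132}{-17 - 6} - 227 = \frac{36 - 36 - 154 + 132}{-23} - 227 = \left(- \frac{1}{23}\right) \left(-22\right) - 227 = \frac{22}{23} - 227 = - \frac{5199}{23}$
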